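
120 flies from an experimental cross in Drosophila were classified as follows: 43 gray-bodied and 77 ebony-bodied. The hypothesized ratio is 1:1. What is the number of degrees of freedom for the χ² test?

1

A goodness-of-fit test with 2 phenotype classes has df = 2 − 1 = 1.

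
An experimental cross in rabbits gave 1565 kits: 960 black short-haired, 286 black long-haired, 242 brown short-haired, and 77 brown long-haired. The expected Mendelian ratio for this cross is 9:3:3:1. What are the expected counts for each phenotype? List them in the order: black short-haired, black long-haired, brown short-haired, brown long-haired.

880.3125, 293.4375, 293.4375, 97.8125

The 9:3:3:1 ratio has 16 parts, so with N = 1565 the expected counts are:
  black short-haired: 1565 × 9/16 = 880.3125
  black long-haired: 1565 × 3/16 = 293.4375
  brown short-haired: 1565 × 3/16 = 293.4375
  brown long-haired: 1565 × 1/16 = 97.8125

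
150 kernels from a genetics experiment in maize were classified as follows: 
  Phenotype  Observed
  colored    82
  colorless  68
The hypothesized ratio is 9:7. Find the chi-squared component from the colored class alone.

Total ratio parts = 16. Expected numbers out of 150:
  colored: 150 × 9/16 = 84.375
  colorless: 150 × 7/16 = 65.625
Contribution of colored: (82 − 84.375)² / 84.375 = 0.0669

0.067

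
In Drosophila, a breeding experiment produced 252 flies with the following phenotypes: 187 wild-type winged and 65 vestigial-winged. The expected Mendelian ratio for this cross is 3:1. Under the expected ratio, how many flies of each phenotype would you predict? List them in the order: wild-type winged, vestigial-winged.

Expected counts for N = 252 under a 3:1 ratio (total parts = 4):
  wild-type winged: 252 × 3/4 = 189
  vestigial-winged: 252 × 1/4 = 63

189, 63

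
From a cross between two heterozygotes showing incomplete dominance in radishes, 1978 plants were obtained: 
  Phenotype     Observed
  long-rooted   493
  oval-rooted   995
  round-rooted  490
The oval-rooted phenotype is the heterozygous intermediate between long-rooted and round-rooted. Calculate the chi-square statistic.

With incomplete dominance, a heterozygote × heterozygote cross gives a 1:2:1 phenotypic ratio.
Expected counts for N = 1978 under a 1:2:1 ratio (total parts = 4):
  long-rooted: 1978 × 1/4 = 494.5
  oval-rooted: 1978 × 2/4 = 989
  round-rooted: 1978 × 1/4 = 494.5
χ² = Σ (O − E)² / E
  long-rooted: (493 − 494.5)² / 494.5 = 0.0046
  oval-rooted: (995 − 989)² / 989 = 0.0364
  round-rooted: (490 − 494.5)² / 494.5 = 0.0410
χ² = 0.0046 + 0.0364 + 0.0410 = 0.082

0.082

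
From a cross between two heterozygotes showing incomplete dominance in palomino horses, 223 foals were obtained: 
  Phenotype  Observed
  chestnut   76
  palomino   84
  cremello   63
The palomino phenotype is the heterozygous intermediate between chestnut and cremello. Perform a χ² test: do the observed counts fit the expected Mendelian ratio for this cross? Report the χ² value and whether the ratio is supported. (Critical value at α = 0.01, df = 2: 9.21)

With incomplete dominance, a heterozygote × heterozygote cross gives a 1:2:1 phenotypic ratio.
The 1:2:1 ratio has 4 parts, so with N = 223 the expected counts are:
  chestnut: 223 × 1/4 = 55.75
  palomino: 223 × 2/4 = 111.5
  cremello: 223 × 1/4 = 55.75
χ² = Σ (O − E)² / E
  chestnut: (76 − 55.75)² / 55.75 = 7.3554
  palomino: (84 − 111.5)² / 111.5 = 6.7825
  cremello: (63 − 55.75)² / 55.75 = 0.9428
χ² = 7.3554 + 6.7825 + 0.9428 = 15.0807 ≈ 15.081
Degrees of freedom = 3 − 1 = 2; critical value at α = 0.01 is 9.21.
Since 15.081 > 9.21, we reject the null hypothesis — the data do not fit the 1:2:1 ratio.

15.081; not consistent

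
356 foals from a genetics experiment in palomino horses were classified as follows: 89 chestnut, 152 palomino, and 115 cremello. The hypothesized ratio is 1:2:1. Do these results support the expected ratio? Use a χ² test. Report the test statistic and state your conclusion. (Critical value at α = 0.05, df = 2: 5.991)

11.393; not consistent

The 1:2:1 ratio has 4 parts, so with N = 356 the expected counts are:
  chestnut: 356 × 1/4 = 89
  palomino: 356 × 2/4 = 178
  cremello: 356 × 1/4 = 89
χ² = Σ (O − E)² / E
  chestnut: (89 − 89)² / 89 = 0.0000
  palomino: (152 − 178)² / 178 = 3.7978
  cremello: (115 − 89)² / 89 = 7.5955
χ² = 0.0000 + 3.7978 + 7.5955 = 11.3933 ≈ 11.393
Degrees of freedom = 3 − 1 = 2; critical value at α = 0.05 is 5.991.
Since 11.393 > 5.991, we reject the null hypothesis — the data do not fit the 1:2:1 ratio.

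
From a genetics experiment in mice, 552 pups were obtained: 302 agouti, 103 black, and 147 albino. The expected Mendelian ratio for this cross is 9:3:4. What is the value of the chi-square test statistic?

Total ratio parts = 16. Expected numbers out of 552:
  agouti: 552 × 9/16 = 310.5
  black: 552 × 3/16 = 103.5
  albino: 552 × 4/16 = 138
χ² = Σ (O − E)² / E
  agouti: (302 − 310.5)² / 310.5 = 0.2327
  black: (103 − 103.5)² / 103.5 = 0.0024
  albino: (147 − 138)² / 138 = 0.5870
χ² = 0.2327 + 0.0024 + 0.5870 = 0.8221 ≈ 0.822

0.822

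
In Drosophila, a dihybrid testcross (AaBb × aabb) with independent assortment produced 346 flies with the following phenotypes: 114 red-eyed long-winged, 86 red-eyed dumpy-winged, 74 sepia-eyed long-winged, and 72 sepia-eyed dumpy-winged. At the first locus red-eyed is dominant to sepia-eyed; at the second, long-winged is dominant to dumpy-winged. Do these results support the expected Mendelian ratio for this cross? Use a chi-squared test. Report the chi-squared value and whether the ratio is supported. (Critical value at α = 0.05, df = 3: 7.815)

A dihybrid testcross with independent assortment gives a 1:1:1:1 ratio.
Expected counts for N = 346 under a 1:1:1:1 ratio (total parts = 4):
  red-eyed long-winged: 346 × 1/4 = 86.5
  red-eyed dumpy-winged: 346 × 1/4 = 86.5
  sepia-eyed long-winged: 346 × 1/4 = 86.5
  sepia-eyed dumpy-winged: 346 × 1/4 = 86.5
χ² = Σ (O − E)² / E
  red-eyed long-winged: (114 − 86.5)² / 86.5 = 8.7428
  red-eyed dumpy-winged: (86 − 86.5)² / 86.5 = 0.0029
  sepia-eyed long-winged: (74 − 86.5)² / 86.5 = 1.8064
  sepia-eyed dumpy-winged: (72 − 86.5)² / 86.5 = 2.4306
χ² = 8.7428 + 0.0029 + 1.8064 + 2.4306 = 12.9827 ≈ 12.983
Degrees of freedom = 4 − 1 = 3; critical value at α = 0.05 is 7.815.
Since 12.983 > 7.815, we reject the null hypothesis — the data do not fit the 1:1:1:1 ratio.

12.983; not consistent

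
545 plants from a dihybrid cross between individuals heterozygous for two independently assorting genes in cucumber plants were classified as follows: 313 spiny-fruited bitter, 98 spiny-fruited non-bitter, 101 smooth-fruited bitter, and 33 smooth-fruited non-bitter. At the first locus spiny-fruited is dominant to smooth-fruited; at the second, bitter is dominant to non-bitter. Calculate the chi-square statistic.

0.354

A dihybrid F₂ with independent assortment and complete dominance at both loci gives a 9:3:3:1 phenotypic ratio.
Under the 9:3:3:1 hypothesis (Σ ratio = 16, N = 545):
  spiny-fruited bitter: 545 × 9/16 = 306.5625
  spiny-fruited non-bitter: 545 × 3/16 = 102.1875
  smooth-fruited bitter: 545 × 3/16 = 102.1875
  smooth-fruited non-bitter: 545 × 1/16 = 34.0625
χ² = Σ (O − E)² / E
  spiny-fruited bitter: (313 − 306.5625)² / 306.5625 = 0.1352
  spiny-fruited non-bitter: (98 − 102.1875)² / 102.1875 = 0.1716
  smooth-fruited bitter: (101 − 102.1875)² / 102.1875 = 0.0138
  smooth-fruited non-bitter: (33 − 34.0625)² / 34.0625 = 0.0331
χ² = 0.1352 + 0.1716 + 0.0138 + 0.0331 = 0.3537 ≈ 0.354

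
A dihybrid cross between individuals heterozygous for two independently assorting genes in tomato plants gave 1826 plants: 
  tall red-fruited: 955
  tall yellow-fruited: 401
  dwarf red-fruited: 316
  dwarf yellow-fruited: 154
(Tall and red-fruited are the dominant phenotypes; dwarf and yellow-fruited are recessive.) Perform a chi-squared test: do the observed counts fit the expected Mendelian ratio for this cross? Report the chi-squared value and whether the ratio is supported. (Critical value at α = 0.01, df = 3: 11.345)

31.067; not consistent

A dihybrid F₂ with independent assortment and complete dominance at both loci gives a 9:3:3:1 phenotypic ratio.
Expected counts for N = 1826 under a 9:3:3:1 ratio (total parts = 16):
  tall red-fruited: 1826 × 9/16 = 1027.125
  tall yellow-fruited: 1826 × 3/16 = 342.375
  dwarf red-fruited: 1826 × 3/16 = 342.375
  dwarf yellow-fruited: 1826 × 1/16 = 114.125
χ² = Σ (O − E)² / E
  tall red-fruited: (955 − 1027.125)² / 1027.125 = 5.0646
  tall yellow-fruited: (401 − 342.375)² / 342.375 = 10.0384
  dwarf red-fruited: (316 − 342.375)² / 342.375 = 2.0318
  dwarf yellow-fruited: (154 − 114.125)² / 114.125 = 13.9322
χ² = 5.0646 + 10.0384 + 2.0318 + 13.9322 = 31.067
Degrees of freedom = 4 − 1 = 3; critical value at α = 0.01 is 11.345.
Since 31.067 > 11.345, we reject the null hypothesis — the data do not fit the 9:3:3:1 ratio.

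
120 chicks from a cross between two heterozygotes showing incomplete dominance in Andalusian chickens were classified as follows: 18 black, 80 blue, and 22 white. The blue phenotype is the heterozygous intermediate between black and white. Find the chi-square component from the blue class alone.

6.667

With incomplete dominance, a heterozygote × heterozygote cross gives a 1:2:1 phenotypic ratio.
Total ratio parts = 4. Expected numbers out of 120:
  black: 120 × 1/4 = 30
  blue: 120 × 2/4 = 60
  white: 120 × 1/4 = 30
Contribution of blue: (80 − 60)² / 60 = 6.6667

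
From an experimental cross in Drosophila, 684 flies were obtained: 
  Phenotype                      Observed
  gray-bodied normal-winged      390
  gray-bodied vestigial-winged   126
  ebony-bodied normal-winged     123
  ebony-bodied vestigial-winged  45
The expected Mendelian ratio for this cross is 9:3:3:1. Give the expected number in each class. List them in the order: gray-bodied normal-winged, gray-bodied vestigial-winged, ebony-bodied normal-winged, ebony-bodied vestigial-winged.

Under the 9:3:3:1 hypothesis (Σ ratio = 16, N = 684):
  gray-bodied normal-winged: 684 × 9/16 = 384.75
  gray-bodied vestigial-winged: 684 × 3/16 = 128.25
  ebony-bodied normal-winged: 684 × 3/16 = 128.25
  ebony-bodied vestigial-winged: 684 × 1/16 = 42.75

384.75, 128.25, 128.25, 42.75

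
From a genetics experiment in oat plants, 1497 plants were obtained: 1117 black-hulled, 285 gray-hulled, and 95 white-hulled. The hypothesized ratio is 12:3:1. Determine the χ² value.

0.118

The 12:3:1 ratio has 16 parts, so with N = 1497 the expected counts are:
  black-hulled: 1497 × 12/16 = 1122.75
  gray-hulled: 1497 × 3/16 = 280.6875
  white-hulled: 1497 × 1/16 = 93.5625
χ² = Σ (O − E)² / E
  black-hulled: (1117 − 1122.75)² / 1122.75 = 0.0294
  gray-hulled: (285 − 280.6875)² / 280.6875 = 0.0663
  white-hulled: (95 − 93.5625)² / 93.5625 = 0.0221
χ² = 0.0294 + 0.0663 + 0.0221 = 0.1178 ≈ 0.118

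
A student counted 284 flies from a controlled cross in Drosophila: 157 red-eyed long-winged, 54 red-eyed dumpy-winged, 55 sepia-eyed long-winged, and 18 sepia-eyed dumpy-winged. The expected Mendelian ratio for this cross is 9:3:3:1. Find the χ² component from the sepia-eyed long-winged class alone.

Expected counts for N = 284 under a 9:3:3:1 ratio (total parts = 16):
  red-eyed long-winged: 284 × 9/16 = 159.75
  red-eyed dumpy-winged: 284 × 3/16 = 53.25
  sepia-eyed long-winged: 284 × 3/16 = 53.25
  sepia-eyed dumpy-winged: 284 × 1/16 = 17.75
Contribution of sepia-eyed long-winged: (55 − 53.25)² / 53.25 = 0.0575

0.058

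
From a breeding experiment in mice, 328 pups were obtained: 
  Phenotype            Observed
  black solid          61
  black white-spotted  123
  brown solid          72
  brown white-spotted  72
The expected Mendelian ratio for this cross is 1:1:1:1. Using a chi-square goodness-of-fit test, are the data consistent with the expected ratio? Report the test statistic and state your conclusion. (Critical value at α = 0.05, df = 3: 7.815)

Under the 1:1:1:1 hypothesis (Σ ratio = 4, N = 328):
  black solid: 328 × 1/4 = 82
  black white-spotted: 328 × 1/4 = 82
  brown solid: 328 × 1/4 = 82
  brown white-spotted: 328 × 1/4 = 82
χ² = Σ (O − E)² / E
  black solid: (61 − 82)² / 82 = 5.3780
  black white-spotted: (123 − 82)² / 82 = 20.5000
  brown solid: (72 − 82)² / 82 = 1.2195
  brown white-spotted: (72 − 82)² / 82 = 1.2195
χ² = 5.3780 + 20.5000 + 1.2195 + 1.2195 = 28.317
Degrees of freedom = 4 − 1 = 3; critical value at α = 0.05 is 7.815.
Since 28.317 > 7.815, we reject the null hypothesis — the data do not fit the 1:1:1:1 ratio.

28.317; not consistent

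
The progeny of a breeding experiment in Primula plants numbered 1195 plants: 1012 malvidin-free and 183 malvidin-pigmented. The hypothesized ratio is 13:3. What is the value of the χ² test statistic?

The 13:3 ratio has 16 parts, so with N = 1195 the expected counts are:
  malvidin-free: 1195 × 13/16 = 970.9375
  malvidin-pigmented: 1195 × 3/16 = 224.0625
χ² = Σ (O − E)² / E
  malvidin-free: (1012 − 970.9375)² / 970.9375 = 1.7366
  malvidin-pigmented: (183 − 224.0625)² / 224.0625 = 7.5253
χ² = 1.7366 + 7.5253 = 9.2619 ≈ 9.262

9.262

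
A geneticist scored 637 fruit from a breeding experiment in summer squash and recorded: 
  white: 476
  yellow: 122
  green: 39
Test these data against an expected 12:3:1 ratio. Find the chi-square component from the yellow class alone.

Expected counts for N = 637 under a 12:3:1 ratio (total parts = 16):
  white: 637 × 12/16 = 477.75
  yellow: 637 × 3/16 = 119.4375
  green: 637 × 1/16 = 39.8125
Contribution of yellow: (122 − 119.4375)² / 119.4375 = 0.0550

0.055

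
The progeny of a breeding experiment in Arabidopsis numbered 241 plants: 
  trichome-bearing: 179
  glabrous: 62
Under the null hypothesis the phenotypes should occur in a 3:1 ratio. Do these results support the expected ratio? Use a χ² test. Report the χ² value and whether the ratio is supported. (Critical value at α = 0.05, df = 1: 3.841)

0.068; consistent

The 3:1 ratio has 4 parts, so with N = 241 the expected counts are:
  trichome-bearing: 241 × 3/4 = 180.75
  glabrous: 241 × 1/4 = 60.25
χ² = Σ (O − E)² / E
  trichome-bearing: (179 − 180.75)² / 180.75 = 0.0169
  glabrous: (62 − 60.25)² / 60.25 = 0.0508
χ² = 0.0169 + 0.0508 = 0.0677 ≈ 0.068
Degrees of freedom = 2 − 1 = 1; critical value at α = 0.05 is 3.841.
Since 0.068 < 3.841, we fail to reject the null hypothesis — the data are consistent with the 3:1 ratio.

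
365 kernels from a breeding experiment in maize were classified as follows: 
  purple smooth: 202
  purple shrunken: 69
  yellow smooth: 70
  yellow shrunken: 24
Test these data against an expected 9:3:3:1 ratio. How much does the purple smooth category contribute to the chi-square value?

Total ratio parts = 16. Expected numbers out of 365:
  purple smooth: 365 × 9/16 = 205.3125
  purple shrunken: 365 × 3/16 = 68.4375
  yellow smooth: 365 × 3/16 = 68.4375
  yellow shrunken: 365 × 1/16 = 22.8125
Contribution of purple smooth: (202 − 205.3125)² / 205.3125 = 0.0534

0.053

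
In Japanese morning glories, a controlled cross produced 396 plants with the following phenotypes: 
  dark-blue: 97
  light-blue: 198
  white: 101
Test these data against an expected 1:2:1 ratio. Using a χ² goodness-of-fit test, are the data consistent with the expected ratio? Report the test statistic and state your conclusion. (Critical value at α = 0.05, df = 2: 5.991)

Under the 1:2:1 hypothesis (Σ ratio = 4, N = 396):
  dark-blue: 396 × 1/4 = 99
  light-blue: 396 × 2/4 = 198
  white: 396 × 1/4 = 99
χ² = Σ (O − E)² / E
  dark-blue: (97 − 99)² / 99 = 0.0404
  light-blue: (198 − 198)² / 198 = 0.0000
  white: (101 − 99)² / 99 = 0.0404
χ² = 0.0404 + 0.0000 + 0.0404 = 0.0808 ≈ 0.081
Degrees of freedom = 3 − 1 = 2; critical value at α = 0.05 is 5.991.
Since 0.081 < 5.991, we fail to reject the null hypothesis — the data are consistent with the 1:2:1 ratio.

0.081; consistent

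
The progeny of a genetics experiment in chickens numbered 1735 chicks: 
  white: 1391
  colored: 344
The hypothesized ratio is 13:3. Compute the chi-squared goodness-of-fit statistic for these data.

The 13:3 ratio has 16 parts, so with N = 1735 the expected counts are:
  white: 1735 × 13/16 = 1409.6875
  colored: 1735 × 3/16 = 325.3125
χ² = Σ (O − E)² / E
  white: (1391 − 1409.6875)² / 1409.6875 = 0.2477
  colored: (344 − 325.3125)² / 325.3125 = 1.0735
χ² = 0.2477 + 1.0735 = 1.3212 ≈ 1.321

1.321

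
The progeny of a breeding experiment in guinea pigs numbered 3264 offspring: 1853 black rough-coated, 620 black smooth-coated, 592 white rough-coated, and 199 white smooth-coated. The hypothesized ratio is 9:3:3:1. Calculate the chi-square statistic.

Expected counts for N = 3264 under a 9:3:3:1 ratio (total parts = 16):
  black rough-coated: 3264 × 9/16 = 1836
  black smooth-coated: 3264 × 3/16 = 612
  white rough-coated: 3264 × 3/16 = 612
  white smooth-coated: 3264 × 1/16 = 204
χ² = Σ (O − E)² / E
  black rough-coated: (1853 − 1836)² / 1836 = 0.1574
  black smooth-coated: (620 − 612)² / 612 = 0.1046
  white rough-coated: (592 − 612)² / 612 = 0.6536
  white smooth-coated: (199 − 204)² / 204 = 0.1225
χ² = 0.1574 + 0.1046 + 0.6536 + 0.1225 = 1.0381 ≈ 1.038

1.038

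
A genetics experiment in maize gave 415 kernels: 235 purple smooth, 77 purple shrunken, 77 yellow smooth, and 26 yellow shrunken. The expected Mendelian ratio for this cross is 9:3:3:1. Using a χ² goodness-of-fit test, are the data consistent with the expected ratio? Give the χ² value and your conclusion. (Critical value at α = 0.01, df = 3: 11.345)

Expected counts for N = 415 under a 9:3:3:1 ratio (total parts = 16):
  purple smooth: 415 × 9/16 = 233.4375
  purple shrunken: 415 × 3/16 = 77.8125
  yellow smooth: 415 × 3/16 = 77.8125
  yellow shrunken: 415 × 1/16 = 25.9375
χ² = Σ (O − E)² / E
  purple smooth: (235 − 233.4375)² / 233.4375 = 0.0105
  purple shrunken: (77 − 77.8125)² / 77.8125 = 0.0085
  yellow smooth: (77 − 77.8125)² / 77.8125 = 0.0085
  yellow shrunken: (26 − 25.9375)² / 25.9375 = 0.0002
χ² = 0.0105 + 0.0085 + 0.0085 + 0.0002 = 0.0277 ≈ 0.028
Degrees of freedom = 4 − 1 = 3; critical value at α = 0.01 is 11.345.
Since 0.028 < 11.345, we fail to reject the null hypothesis — the data are consistent with the 9:3:3:1 ratio.

0.028; consistent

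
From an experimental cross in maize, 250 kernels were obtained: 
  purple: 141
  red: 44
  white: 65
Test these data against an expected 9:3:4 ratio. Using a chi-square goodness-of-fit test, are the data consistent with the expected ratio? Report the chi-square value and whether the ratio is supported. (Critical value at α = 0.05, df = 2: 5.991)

0.277; consistent

The 9:3:4 ratio has 16 parts, so with N = 250 the expected counts are:
  purple: 250 × 9/16 = 140.625
  red: 250 × 3/16 = 46.875
  white: 250 × 4/16 = 62.5
χ² = Σ (O − E)² / E
  purple: (141 − 140.625)² / 140.625 = 0.0010
  red: (44 − 46.875)² / 46.875 = 0.1763
  white: (65 − 62.5)² / 62.5 = 0.1000
χ² = 0.0010 + 0.1763 + 0.1000 = 0.2773 ≈ 0.277
Degrees of freedom = 3 − 1 = 2; critical value at α = 0.05 is 5.991.
Since 0.277 < 5.991, we fail to reject the null hypothesis — the data are consistent with the 9:3:4 ratio.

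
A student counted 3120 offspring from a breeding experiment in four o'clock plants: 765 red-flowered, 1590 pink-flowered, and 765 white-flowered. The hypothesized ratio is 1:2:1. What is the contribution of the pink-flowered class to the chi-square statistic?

The 1:2:1 ratio has 4 parts, so with N = 3120 the expected counts are:
  red-flowered: 3120 × 1/4 = 780
  pink-flowered: 3120 × 2/4 = 1560
  white-flowered: 3120 × 1/4 = 780
Contribution of pink-flowered: (1590 − 1560)² / 1560 = 0.5769

0.577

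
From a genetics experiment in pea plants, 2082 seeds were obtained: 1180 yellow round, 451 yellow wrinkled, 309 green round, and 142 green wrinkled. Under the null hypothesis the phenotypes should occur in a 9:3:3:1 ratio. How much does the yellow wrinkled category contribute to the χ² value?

9.415

Under the 9:3:3:1 hypothesis (Σ ratio = 16, N = 2082):
  yellow round: 2082 × 9/16 = 1171.125
  yellow wrinkled: 2082 × 3/16 = 390.375
  green round: 2082 × 3/16 = 390.375
  green wrinkled: 2082 × 1/16 = 130.125
Contribution of yellow wrinkled: (451 − 390.375)² / 390.375 = 9.4150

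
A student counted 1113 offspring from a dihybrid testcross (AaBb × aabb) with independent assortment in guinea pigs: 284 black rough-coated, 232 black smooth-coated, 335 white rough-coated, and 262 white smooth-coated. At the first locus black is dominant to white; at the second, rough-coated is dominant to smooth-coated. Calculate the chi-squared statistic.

20.330

A dihybrid testcross with independent assortment gives a 1:1:1:1 ratio.
Total ratio parts = 4. Expected numbers out of 1113:
  black rough-coated: 1113 × 1/4 = 278.25
  black smooth-coated: 1113 × 1/4 = 278.25
  white rough-coated: 1113 × 1/4 = 278.25
  white smooth-coated: 1113 × 1/4 = 278.25
χ² = Σ (O − E)² / E
  black rough-coated: (284 − 278.25)² / 278.25 = 0.1188
  black smooth-coated: (232 − 278.25)² / 278.25 = 7.6876
  white rough-coated: (335 − 278.25)² / 278.25 = 11.5743
  white smooth-coated: (262 − 278.25)² / 278.25 = 0.9490
χ² = 0.1188 + 7.6876 + 11.5743 + 0.9490 = 20.3297 ≈ 20.330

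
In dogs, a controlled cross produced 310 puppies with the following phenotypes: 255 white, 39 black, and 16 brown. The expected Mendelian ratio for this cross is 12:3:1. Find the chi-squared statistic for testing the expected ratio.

9.058

Expected counts for N = 310 under a 12:3:1 ratio (total parts = 16):
  white: 310 × 12/16 = 232.5
  black: 310 × 3/16 = 58.125
  brown: 310 × 1/16 = 19.375
χ² = Σ (O − E)² / E
  white: (255 − 232.5)² / 232.5 = 2.1774
  black: (39 − 58.125)² / 58.125 = 6.2927
  brown: (16 − 19.375)² / 19.375 = 0.5879
χ² = 2.1774 + 6.2927 + 0.5879 = 9.058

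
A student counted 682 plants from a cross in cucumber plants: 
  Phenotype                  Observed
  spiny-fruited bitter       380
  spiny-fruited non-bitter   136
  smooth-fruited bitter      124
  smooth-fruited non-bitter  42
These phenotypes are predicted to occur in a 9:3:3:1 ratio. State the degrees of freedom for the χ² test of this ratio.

3

A goodness-of-fit test with 4 phenotype classes has df = 4 − 1 = 3.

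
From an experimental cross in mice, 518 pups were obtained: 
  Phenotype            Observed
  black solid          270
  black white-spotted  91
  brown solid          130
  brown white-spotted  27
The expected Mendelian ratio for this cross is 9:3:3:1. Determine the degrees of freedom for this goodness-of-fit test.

A goodness-of-fit test with 4 phenotype classes has df = 4 − 1 = 3.

3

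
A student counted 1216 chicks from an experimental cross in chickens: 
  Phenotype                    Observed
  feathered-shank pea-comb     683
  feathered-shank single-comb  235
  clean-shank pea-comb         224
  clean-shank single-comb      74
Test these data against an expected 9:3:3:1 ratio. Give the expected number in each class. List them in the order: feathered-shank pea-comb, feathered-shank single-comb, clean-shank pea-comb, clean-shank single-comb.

Total ratio parts = 16. Expected numbers out of 1216:
  feathered-shank pea-comb: 1216 × 9/16 = 684
  feathered-shank single-comb: 1216 × 3/16 = 228
  clean-shank pea-comb: 1216 × 3/16 = 228
  clean-shank single-comb: 1216 × 1/16 = 76

684, 228, 228, 76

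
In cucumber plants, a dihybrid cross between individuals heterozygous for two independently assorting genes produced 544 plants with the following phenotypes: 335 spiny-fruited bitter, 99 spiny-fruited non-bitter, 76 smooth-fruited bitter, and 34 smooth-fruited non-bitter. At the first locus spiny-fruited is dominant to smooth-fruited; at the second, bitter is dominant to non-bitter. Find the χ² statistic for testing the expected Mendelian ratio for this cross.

9.464

A dihybrid F₂ with independent assortment and complete dominance at both loci gives a 9:3:3:1 phenotypic ratio.
Total ratio parts = 16. Expected numbers out of 544:
  spiny-fruited bitter: 544 × 9/16 = 306
  spiny-fruited non-bitter: 544 × 3/16 = 102
  smooth-fruited bitter: 544 × 3/16 = 102
  smooth-fruited non-bitter: 544 × 1/16 = 34
χ² = Σ (O − E)² / E
  spiny-fruited bitter: (335 − 306)² / 306 = 2.7484
  spiny-fruited non-bitter: (99 − 102)² / 102 = 0.0882
  smooth-fruited bitter: (76 − 102)² / 102 = 6.6275
  smooth-fruited non-bitter: (34 − 34)² / 34 = 0.0000
χ² = 2.7484 + 0.0882 + 6.6275 + 0.0000 = 9.4641 ≈ 9.464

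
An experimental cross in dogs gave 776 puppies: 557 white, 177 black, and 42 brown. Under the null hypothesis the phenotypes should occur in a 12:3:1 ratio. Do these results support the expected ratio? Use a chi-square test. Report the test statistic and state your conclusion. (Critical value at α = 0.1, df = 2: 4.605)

8.765; not consistent

Under the 12:3:1 hypothesis (Σ ratio = 16, N = 776):
  white: 776 × 12/16 = 582
  black: 776 × 3/16 = 145.5
  brown: 776 × 1/16 = 48.5
χ² = Σ (O − E)² / E
  white: (557 − 582)² / 582 = 1.0739
  black: (177 − 145.5)² / 145.5 = 6.8196
  brown: (42 − 48.5)² / 48.5 = 0.8711
χ² = 1.0739 + 6.8196 + 0.8711 = 8.7646 ≈ 8.765
Degrees of freedom = 3 − 1 = 2; critical value at α = 0.1 is 4.605.
Since 8.765 > 4.605, we reject the null hypothesis — the data do not fit the 12:3:1 ratio.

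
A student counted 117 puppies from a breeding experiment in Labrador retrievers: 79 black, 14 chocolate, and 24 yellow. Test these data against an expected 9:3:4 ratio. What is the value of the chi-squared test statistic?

6.457

Under the 9:3:4 hypothesis (Σ ratio = 16, N = 117):
  black: 117 × 9/16 = 65.8125
  chocolate: 117 × 3/16 = 21.9375
  yellow: 117 × 4/16 = 29.25
χ² = Σ (O − E)² / E
  black: (79 − 65.8125)² / 65.8125 = 2.6425
  chocolate: (14 − 21.9375)² / 21.9375 = 2.8720
  yellow: (24 − 29.25)² / 29.25 = 0.9423
χ² = 2.6425 + 2.8720 + 0.9423 = 6.4568 ≈ 6.457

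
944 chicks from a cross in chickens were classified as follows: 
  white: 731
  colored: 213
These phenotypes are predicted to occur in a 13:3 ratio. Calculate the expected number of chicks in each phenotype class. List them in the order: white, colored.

Expected counts for N = 944 under a 13:3 ratio (total parts = 16):
  white: 944 × 13/16 = 767
  colored: 944 × 3/16 = 177

767, 177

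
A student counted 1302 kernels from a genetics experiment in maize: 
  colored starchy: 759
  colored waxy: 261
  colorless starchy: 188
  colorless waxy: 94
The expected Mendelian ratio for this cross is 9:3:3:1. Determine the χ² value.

16.996

Total ratio parts = 16. Expected numbers out of 1302:
  colored starchy: 1302 × 9/16 = 732.375
  colored waxy: 1302 × 3/16 = 244.125
  colorless starchy: 1302 × 3/16 = 244.125
  colorless waxy: 1302 × 1/16 = 81.375
χ² = Σ (O − E)² / E
  colored starchy: (759 − 732.375)² / 732.375 = 0.9679
  colored waxy: (261 − 244.125)² / 244.125 = 1.1665
  colorless starchy: (188 − 244.125)² / 244.125 = 12.9033
  colorless waxy: (94 − 81.375)² / 81.375 = 1.9587
χ² = 0.9679 + 1.1665 + 12.9033 + 1.9587 = 16.9964 ≈ 16.996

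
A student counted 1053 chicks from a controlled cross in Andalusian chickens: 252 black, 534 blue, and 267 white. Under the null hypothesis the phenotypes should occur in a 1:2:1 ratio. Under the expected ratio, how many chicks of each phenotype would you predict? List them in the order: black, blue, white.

263.25, 526.5, 263.25

The 1:2:1 ratio has 4 parts, so with N = 1053 the expected counts are:
  black: 1053 × 1/4 = 263.25
  blue: 1053 × 2/4 = 526.5
  white: 1053 × 1/4 = 263.25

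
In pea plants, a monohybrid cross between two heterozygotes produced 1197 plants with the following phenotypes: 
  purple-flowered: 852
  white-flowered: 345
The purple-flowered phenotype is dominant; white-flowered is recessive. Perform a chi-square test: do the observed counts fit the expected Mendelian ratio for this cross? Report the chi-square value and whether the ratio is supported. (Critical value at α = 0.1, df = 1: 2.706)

For a monohybrid cross between heterozygotes with complete dominance, the expected phenotypic ratio is 3:1.
Total ratio parts = 4. Expected numbers out of 1197:
  purple-flowered: 1197 × 3/4 = 897.75
  white-flowered: 1197 × 1/4 = 299.25
χ² = Σ (O − E)² / E
  purple-flowered: (852 − 897.75)² / 897.75 = 2.3315
  white-flowered: (345 − 299.25)² / 299.25 = 6.9944
χ² = 2.3315 + 6.9944 = 9.3259 ≈ 9.326
Degrees of freedom = 2 − 1 = 1; critical value at α = 0.1 is 2.706.
Since 9.326 > 2.706, we reject the null hypothesis — the data do not fit the 3:1 ratio.

9.326; not consistent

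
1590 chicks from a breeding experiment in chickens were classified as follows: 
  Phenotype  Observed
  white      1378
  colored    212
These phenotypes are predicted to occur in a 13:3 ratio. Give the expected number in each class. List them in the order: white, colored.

Under the 13:3 hypothesis (Σ ratio = 16, N = 1590):
  white: 1590 × 13/16 = 1291.875
  colored: 1590 × 3/16 = 298.125

1291.875, 298.125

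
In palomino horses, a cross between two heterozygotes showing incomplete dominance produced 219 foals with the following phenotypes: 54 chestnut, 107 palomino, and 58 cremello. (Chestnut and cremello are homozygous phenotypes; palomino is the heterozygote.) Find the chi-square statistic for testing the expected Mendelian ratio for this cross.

0.260

With incomplete dominance, a heterozygote × heterozygote cross gives a 1:2:1 phenotypic ratio.
Under the 1:2:1 hypothesis (Σ ratio = 4, N = 219):
  chestnut: 219 × 1/4 = 54.75
  palomino: 219 × 2/4 = 109.5
  cremello: 219 × 1/4 = 54.75
χ² = Σ (O − E)² / E
  chestnut: (54 − 54.75)² / 54.75 = 0.0103
  palomino: (107 − 109.5)² / 109.5 = 0.0571
  cremello: (58 − 54.75)² / 54.75 = 0.1929
χ² = 0.0103 + 0.0571 + 0.1929 = 0.2603 ≈ 0.260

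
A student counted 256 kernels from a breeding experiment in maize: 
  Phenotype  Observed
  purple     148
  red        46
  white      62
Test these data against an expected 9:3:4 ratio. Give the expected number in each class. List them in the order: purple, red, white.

Total ratio parts = 16. Expected numbers out of 256:
  purple: 256 × 9/16 = 144
  red: 256 × 3/16 = 48
  white: 256 × 4/16 = 64

144, 48, 64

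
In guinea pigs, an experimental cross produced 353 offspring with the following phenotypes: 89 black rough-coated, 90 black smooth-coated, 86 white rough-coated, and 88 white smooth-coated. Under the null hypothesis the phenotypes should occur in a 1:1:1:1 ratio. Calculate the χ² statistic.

0.099

The 1:1:1:1 ratio has 4 parts, so with N = 353 the expected counts are:
  black rough-coated: 353 × 1/4 = 88.25
  black smooth-coated: 353 × 1/4 = 88.25
  white rough-coated: 353 × 1/4 = 88.25
  white smooth-coated: 353 × 1/4 = 88.25
χ² = Σ (O − E)² / E
  black rough-coated: (89 − 88.25)² / 88.25 = 0.0064
  black smooth-coated: (90 − 88.25)² / 88.25 = 0.0347
  white rough-coated: (86 − 88.25)² / 88.25 = 0.0574
  white smooth-coated: (88 − 88.25)² / 88.25 = 0.0007
χ² = 0.0064 + 0.0347 + 0.0574 + 0.0007 = 0.0992 ≈ 0.099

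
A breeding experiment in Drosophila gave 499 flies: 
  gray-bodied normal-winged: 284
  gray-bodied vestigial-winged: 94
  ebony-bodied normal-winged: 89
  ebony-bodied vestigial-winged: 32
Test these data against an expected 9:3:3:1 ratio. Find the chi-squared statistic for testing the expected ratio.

0.285

Expected counts for N = 499 under a 9:3:3:1 ratio (total parts = 16):
  gray-bodied normal-winged: 499 × 9/16 = 280.6875
  gray-bodied vestigial-winged: 499 × 3/16 = 93.5625
  ebony-bodied normal-winged: 499 × 3/16 = 93.5625
  ebony-bodied vestigial-winged: 499 × 1/16 = 31.1875
χ² = Σ (O − E)² / E
  gray-bodied normal-winged: (284 − 280.6875)² / 280.6875 = 0.0391
  gray-bodied vestigial-winged: (94 − 93.5625)² / 93.5625 = 0.0020
  ebony-bodied normal-winged: (89 − 93.5625)² / 93.5625 = 0.2225
  ebony-bodied vestigial-winged: (32 − 31.1875)² / 31.1875 = 0.0212
χ² = 0.0391 + 0.0020 + 0.2225 + 0.0212 = 0.2848 ≈ 0.285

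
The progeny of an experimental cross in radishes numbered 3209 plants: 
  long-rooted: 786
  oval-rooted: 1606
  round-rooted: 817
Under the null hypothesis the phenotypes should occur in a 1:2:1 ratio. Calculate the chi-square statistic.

Expected counts for N = 3209 under a 1:2:1 ratio (total parts = 4):
  long-rooted: 3209 × 1/4 = 802.25
  oval-rooted: 3209 × 2/4 = 1604.5
  round-rooted: 3209 × 1/4 = 802.25
χ² = Σ (O − E)² / E
  long-rooted: (786 − 802.25)² / 802.25 = 0.3292
  oval-rooted: (1606 − 1604.5)² / 1604.5 = 0.0014
  round-rooted: (817 − 802.25)² / 802.25 = 0.2712
χ² = 0.3292 + 0.0014 + 0.2712 = 0.6018 ≈ 0.602

0.602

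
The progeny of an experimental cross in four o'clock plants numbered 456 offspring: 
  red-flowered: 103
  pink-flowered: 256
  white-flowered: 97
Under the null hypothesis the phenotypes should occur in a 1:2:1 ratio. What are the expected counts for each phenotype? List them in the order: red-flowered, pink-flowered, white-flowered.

Under the 1:2:1 hypothesis (Σ ratio = 4, N = 456):
  red-flowered: 456 × 1/4 = 114
  pink-flowered: 456 × 2/4 = 228
  white-flowered: 456 × 1/4 = 114

114, 228, 114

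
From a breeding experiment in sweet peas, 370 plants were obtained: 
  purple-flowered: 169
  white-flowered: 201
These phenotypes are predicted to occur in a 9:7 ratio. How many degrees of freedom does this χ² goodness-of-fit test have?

1

A goodness-of-fit test with 2 phenotype classes has df = 2 − 1 = 1.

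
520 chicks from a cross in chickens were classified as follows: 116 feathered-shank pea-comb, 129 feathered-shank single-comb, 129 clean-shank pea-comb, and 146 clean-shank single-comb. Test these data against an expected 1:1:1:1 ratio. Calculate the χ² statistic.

Expected counts for N = 520 under a 1:1:1:1 ratio (total parts = 4):
  feathered-shank pea-comb: 520 × 1/4 = 130
  feathered-shank single-comb: 520 × 1/4 = 130
  clean-shank pea-comb: 520 × 1/4 = 130
  clean-shank single-comb: 520 × 1/4 = 130
χ² = Σ (O − E)² / E
  feathered-shank pea-comb: (116 − 130)² / 130 = 1.5077
  feathered-shank single-comb: (129 − 130)² / 130 = 0.0077
  clean-shank pea-comb: (129 − 130)² / 130 = 0.0077
  clean-shank single-comb: (146 − 130)² / 130 = 1.9692
χ² = 1.5077 + 0.0077 + 0.0077 + 1.9692 = 3.4923 ≈ 3.492

3.492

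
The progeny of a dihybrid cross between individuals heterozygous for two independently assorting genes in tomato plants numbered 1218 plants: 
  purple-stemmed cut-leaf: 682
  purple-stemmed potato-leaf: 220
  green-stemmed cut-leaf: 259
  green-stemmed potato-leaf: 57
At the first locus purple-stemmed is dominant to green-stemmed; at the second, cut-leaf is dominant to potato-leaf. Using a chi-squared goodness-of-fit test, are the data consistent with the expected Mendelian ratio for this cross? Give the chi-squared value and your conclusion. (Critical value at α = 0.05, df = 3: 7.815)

9.233; not consistent

A dihybrid F₂ with independent assortment and complete dominance at both loci gives a 9:3:3:1 phenotypic ratio.
Total ratio parts = 16. Expected numbers out of 1218:
  purple-stemmed cut-leaf: 1218 × 9/16 = 685.125
  purple-stemmed potato-leaf: 1218 × 3/16 = 228.375
  green-stemmed cut-leaf: 1218 × 3/16 = 228.375
  green-stemmed potato-leaf: 1218 × 1/16 = 76.125
χ² = Σ (O − E)² / E
  purple-stemmed cut-leaf: (682 − 685.125)² / 685.125 = 0.0143
  purple-stemmed potato-leaf: (220 − 228.375)² / 228.375 = 0.3071
  green-stemmed cut-leaf: (259 − 228.375)² / 228.375 = 4.1068
  green-stemmed potato-leaf: (57 − 76.125)² / 76.125 = 4.8048
χ² = 0.0143 + 0.3071 + 4.1068 + 4.8048 = 9.233
Degrees of freedom = 4 − 1 = 3; critical value at α = 0.05 is 7.815.
Since 9.233 > 7.815, we reject the null hypothesis — the data do not fit the 9:3:3:1 ratio.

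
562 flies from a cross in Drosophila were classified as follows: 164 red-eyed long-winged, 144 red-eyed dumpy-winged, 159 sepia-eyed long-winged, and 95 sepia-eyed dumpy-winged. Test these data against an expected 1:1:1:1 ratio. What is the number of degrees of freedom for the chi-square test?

A goodness-of-fit test with 4 phenotype classes has df = 4 − 1 = 3.

3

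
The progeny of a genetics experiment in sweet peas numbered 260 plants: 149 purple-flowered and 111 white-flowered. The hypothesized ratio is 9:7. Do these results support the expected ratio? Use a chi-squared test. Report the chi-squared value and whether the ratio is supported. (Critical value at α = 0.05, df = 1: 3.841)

0.118; consistent

Under the 9:7 hypothesis (Σ ratio = 16, N = 260):
  purple-flowered: 260 × 9/16 = 146.25
  white-flowered: 260 × 7/16 = 113.75
χ² = Σ (O − E)² / E
  purple-flowered: (149 − 146.25)² / 146.25 = 0.0517
  white-flowered: (111 − 113.75)² / 113.75 = 0.0665
χ² = 0.0517 + 0.0665 = 0.1182 ≈ 0.118
Degrees of freedom = 2 − 1 = 1; critical value at α = 0.05 is 3.841.
Since 0.118 < 3.841, we fail to reject the null hypothesis — the data are consistent with the 9:7 ratio.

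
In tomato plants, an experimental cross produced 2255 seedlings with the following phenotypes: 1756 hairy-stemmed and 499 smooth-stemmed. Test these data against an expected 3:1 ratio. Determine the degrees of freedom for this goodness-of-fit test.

1

A goodness-of-fit test with 2 phenotype classes has df = 2 − 1 = 1.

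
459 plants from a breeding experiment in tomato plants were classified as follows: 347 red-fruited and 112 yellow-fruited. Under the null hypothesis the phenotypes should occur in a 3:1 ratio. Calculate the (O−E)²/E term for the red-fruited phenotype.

The 3:1 ratio has 4 parts, so with N = 459 the expected counts are:
  red-fruited: 459 × 3/4 = 344.25
  yellow-fruited: 459 × 1/4 = 114.75
Contribution of red-fruited: (347 − 344.25)² / 344.25 = 0.0220

0.022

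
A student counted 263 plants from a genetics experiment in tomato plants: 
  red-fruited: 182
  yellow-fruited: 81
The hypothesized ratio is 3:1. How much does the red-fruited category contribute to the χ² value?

Expected counts for N = 263 under a 3:1 ratio (total parts = 4):
  red-fruited: 263 × 3/4 = 197.25
  yellow-fruited: 263 × 1/4 = 65.75
Contribution of red-fruited: (182 − 197.25)² / 197.25 = 1.1790

1.179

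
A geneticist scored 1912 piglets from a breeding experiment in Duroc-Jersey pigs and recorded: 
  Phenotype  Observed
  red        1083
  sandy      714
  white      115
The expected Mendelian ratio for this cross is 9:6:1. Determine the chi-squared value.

Expected counts for N = 1912 under a 9:6:1 ratio (total parts = 16):
  red: 1912 × 9/16 = 1075.5
  sandy: 1912 × 6/16 = 717
  white: 1912 × 1/16 = 119.5
χ² = Σ (O − E)² / E
  red: (1083 − 1075.5)² / 1075.5 = 0.0523
  sandy: (714 − 717)² / 717 = 0.0126
  white: (115 − 119.5)² / 119.5 = 0.1695
χ² = 0.0523 + 0.0126 + 0.1695 = 0.2344 ≈ 0.234

0.234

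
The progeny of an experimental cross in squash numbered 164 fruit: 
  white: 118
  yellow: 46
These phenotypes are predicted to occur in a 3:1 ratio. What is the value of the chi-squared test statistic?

Expected counts for N = 164 under a 3:1 ratio (total parts = 4):
  white: 164 × 3/4 = 123
  yellow: 164 × 1/4 = 41
χ² = Σ (O − E)² / E
  white: (118 − 123)² / 123 = 0.2033
  yellow: (46 − 41)² / 41 = 0.6098
χ² = 0.2033 + 0.6098 = 0.8131 ≈ 0.813

0.813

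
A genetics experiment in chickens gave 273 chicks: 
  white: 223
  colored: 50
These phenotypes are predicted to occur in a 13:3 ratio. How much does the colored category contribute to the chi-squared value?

0.028

Under the 13:3 hypothesis (Σ ratio = 16, N = 273):
  white: 273 × 13/16 = 221.8125
  colored: 273 × 3/16 = 51.1875
Contribution of colored: (50 − 51.1875)² / 51.1875 = 0.0275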